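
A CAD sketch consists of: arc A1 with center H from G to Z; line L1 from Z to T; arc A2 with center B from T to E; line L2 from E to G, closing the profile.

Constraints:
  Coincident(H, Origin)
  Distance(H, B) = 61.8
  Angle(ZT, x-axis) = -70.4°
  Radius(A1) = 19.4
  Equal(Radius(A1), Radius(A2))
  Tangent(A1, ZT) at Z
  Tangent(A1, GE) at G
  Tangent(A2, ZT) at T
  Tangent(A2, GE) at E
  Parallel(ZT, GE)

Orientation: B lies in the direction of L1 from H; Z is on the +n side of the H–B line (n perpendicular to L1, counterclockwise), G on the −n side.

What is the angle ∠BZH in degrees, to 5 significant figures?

72.572°

H is at the origin and B lies 61.8 along u from H, so B = 61.8·u = (20.731, -58.219). Tangency of A1 to both parallel lines with radius 19.4 puts Z and G at H ± 19.4·n: Z = (18.276, 6.5078), G = (-18.276, -6.5078). Then cos ∠BZH = ZB·ZH / (|ZB||ZH|), giving 72.572°.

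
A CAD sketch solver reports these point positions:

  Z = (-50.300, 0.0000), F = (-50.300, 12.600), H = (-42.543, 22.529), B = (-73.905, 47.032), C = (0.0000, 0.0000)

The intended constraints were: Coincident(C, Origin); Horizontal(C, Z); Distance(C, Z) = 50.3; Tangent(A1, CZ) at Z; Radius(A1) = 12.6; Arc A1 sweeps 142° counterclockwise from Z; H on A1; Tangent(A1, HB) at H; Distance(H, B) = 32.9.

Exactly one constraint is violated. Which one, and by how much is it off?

Distance(H, B) = 32.9 — off by 6.90.

C = (0.00, 0.00) ✓; C.y = 0.00, Z.y = 0.00 ✓; |CZ| = 50.30 ✓; ∠(FZ, ZC) = 90.00° ✓; |FZ| = 12.60 ✓; bearing(F→H) − bearing(F→Z) = 142.0° ✓; |FH| = 12.60 ✓; ∠(FH, HB) = 90.00° ✓; |HB| = 39.80 ✗.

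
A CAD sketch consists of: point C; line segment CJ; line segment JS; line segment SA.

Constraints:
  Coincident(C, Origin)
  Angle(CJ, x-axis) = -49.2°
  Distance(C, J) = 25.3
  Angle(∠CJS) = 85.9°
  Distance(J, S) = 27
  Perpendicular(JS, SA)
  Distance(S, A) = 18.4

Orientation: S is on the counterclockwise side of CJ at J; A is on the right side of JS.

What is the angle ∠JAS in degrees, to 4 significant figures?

55.73°

C is at the origin; CJ runs at -49.2° with length 25.3, so J = 25.3·(cos -49.2°, sin -49.2°) = (16.53, -19.15). ∠CJS = 85.9°, so JS runs at -49.2° + (180° − 85.9°) = 44.90° from the x-axis; with |JS| = 27.0, S = J + 27.0·(cos 44.90°, sin 44.90°) = (35.66, -0.09344). JS is perpendicular to SA; with |SA| = 18.4 on the right of JS, A = S + 18.4·(0.7059, -0.7083) = (48.64, -13.13). Then cos ∠JAS = AJ·AS / (|AJ||AS|), giving 55.73°.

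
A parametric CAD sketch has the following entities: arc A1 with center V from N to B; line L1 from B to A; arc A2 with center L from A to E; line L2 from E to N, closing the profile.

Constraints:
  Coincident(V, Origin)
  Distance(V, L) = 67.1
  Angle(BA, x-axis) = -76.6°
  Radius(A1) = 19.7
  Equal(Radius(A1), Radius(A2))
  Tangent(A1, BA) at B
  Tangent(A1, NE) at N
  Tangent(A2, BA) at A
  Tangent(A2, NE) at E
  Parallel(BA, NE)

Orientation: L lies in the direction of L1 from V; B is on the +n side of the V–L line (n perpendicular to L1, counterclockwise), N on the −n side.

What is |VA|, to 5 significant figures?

69.932

The slot axis is L1's direction at -76.6°, so u = (cos -76.6°, sin -76.6°) = (0.23175, -0.97278) and n = (−sin -76.6°, cos -76.6°) = (0.97278, 0.23175). V is at the origin and L lies 67.1 along u from V, so L = 67.1·u = (15.550, -65.273). Tangency of A1 to both parallel lines with radius 19.7 puts B and N at V ± 19.7·n: B = (19.164, 4.5654), N = (-19.164, -4.5654). Equal radii place A and E the same way about L: A = L + 19.7·n = (34.714, -60.708), E = L − 19.7·n = (-3.6134, -69.839). Then |VA| = |A − V| = 69.932.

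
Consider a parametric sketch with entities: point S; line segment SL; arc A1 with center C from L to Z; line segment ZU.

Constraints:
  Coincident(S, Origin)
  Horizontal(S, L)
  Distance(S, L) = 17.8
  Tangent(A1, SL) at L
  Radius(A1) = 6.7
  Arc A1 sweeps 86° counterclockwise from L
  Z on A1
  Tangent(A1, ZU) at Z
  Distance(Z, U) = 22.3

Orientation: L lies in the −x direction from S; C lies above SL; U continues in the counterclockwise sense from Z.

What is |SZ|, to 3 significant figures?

12.7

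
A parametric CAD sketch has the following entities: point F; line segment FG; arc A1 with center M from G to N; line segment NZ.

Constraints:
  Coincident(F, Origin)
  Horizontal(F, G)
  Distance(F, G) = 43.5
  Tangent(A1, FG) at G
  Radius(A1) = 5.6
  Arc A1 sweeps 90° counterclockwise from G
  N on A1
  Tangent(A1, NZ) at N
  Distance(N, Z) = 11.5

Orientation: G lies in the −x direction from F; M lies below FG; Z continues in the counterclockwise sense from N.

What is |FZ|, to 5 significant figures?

51.992

F is at the origin; F and G share the same y with |FG| = 43.5 and G on the −x side, so G = (-43.500, 0.0000). Since A1 is tangent to FG there, MG ⟂ FG, so M = G + (0, -5.6) = (-43.500, -5.6000). On A1, G sits at bearing 90° from M; a 90° counterclockwise sweep puts N at bearing 180°, so N = M + 5.6·(cos 180°, sin 180°) = (-49.100, -5.6000). A1 meets NZ tangentially, so MN is at right angles to NZ, so NZ runs along (−sin 180°, cos 180°); with |NZ| = 11.5, Z = (-49.100, -17.100). Then |FZ| = |Z − F| = 51.992.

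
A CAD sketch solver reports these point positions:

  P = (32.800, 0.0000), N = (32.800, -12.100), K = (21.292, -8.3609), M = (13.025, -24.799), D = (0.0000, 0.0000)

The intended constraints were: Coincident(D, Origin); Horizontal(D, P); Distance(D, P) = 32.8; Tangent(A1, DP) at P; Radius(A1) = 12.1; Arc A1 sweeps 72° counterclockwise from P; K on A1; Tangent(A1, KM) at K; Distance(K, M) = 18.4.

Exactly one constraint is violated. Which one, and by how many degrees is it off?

Tangent(A1, KM) at K — off by 8.70°.

D = (0.00, 0.00) ✓; D.y = 0.00, P.y = 0.00 ✓; |DP| = 32.80 ✓; ∠(NP, PD) = 90.00° ✓; |NP| = 12.10 ✓; bearing(N→K) − bearing(N→P) = 72.00° ✓; |NK| = 12.10 ✓; ∠(NK, KM) = 98.70° ✗; |KM| = 18.40 ✓.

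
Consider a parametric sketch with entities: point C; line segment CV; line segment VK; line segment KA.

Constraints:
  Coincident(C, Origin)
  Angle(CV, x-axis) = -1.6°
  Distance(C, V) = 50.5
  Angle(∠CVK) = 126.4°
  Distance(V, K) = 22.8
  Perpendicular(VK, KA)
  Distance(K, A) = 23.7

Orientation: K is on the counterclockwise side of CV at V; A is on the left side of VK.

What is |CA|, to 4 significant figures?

55.42

C is at the origin; CV runs at -1.6° with length 50.5, so V = 50.5·(cos -1.6°, sin -1.6°) = (50.48, -1.410). ∠CVK = 126.4°, so VK runs at -1.6° + (180° − 126.4°) = 52.00° from the x-axis; with |VK| = 22.8, K = V + 22.8·(cos 52.00°, sin 52.00°) = (64.52, 16.56). VK is perpendicular to KA; with |KA| = 23.7 on the left of VK, A = K + 23.7·(-0.7880, 0.6157) = (45.84, 31.15). Then |CA| = |A − C| = 55.42.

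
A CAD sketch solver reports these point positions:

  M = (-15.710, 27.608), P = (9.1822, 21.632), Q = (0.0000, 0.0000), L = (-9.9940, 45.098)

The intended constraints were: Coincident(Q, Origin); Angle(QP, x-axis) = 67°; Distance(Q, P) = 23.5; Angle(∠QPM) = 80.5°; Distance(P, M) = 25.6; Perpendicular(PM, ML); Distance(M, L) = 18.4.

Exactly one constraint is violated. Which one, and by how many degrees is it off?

Perpendicular(PM, ML) — off by 4.60°.

Q = (0.00, 0.00) ✓; QP at 67.00° ✓; |QP| = 23.50 ✓; ∠QPM = 80.50° ✓; |PM| = 25.60 ✓; ∠(PM, ML) = 94.60° ✗; |ML| = 18.40 ✓.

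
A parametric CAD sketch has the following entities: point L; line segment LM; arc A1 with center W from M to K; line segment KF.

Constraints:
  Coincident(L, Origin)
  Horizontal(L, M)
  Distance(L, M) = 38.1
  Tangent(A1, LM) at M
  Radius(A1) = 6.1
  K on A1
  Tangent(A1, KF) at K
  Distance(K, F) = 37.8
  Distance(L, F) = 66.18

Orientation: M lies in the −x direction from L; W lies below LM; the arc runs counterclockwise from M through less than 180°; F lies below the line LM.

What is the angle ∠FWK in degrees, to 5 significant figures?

80.833°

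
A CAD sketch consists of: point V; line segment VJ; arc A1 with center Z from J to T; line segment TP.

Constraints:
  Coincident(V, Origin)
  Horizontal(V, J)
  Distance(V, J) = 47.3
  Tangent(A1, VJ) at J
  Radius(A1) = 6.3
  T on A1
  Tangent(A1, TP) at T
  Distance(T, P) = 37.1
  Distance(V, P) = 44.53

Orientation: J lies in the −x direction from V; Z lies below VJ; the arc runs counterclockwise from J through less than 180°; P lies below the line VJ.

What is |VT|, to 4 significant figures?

52.82

Checks: ∠(ZJ, JV) = 90.00° ✓; |ZT| = 6.300 ✓; ∠(ZT, TP) = 90.00° ✓; |TP| = 37.10 ✓; |VP| = 44.53 ✓.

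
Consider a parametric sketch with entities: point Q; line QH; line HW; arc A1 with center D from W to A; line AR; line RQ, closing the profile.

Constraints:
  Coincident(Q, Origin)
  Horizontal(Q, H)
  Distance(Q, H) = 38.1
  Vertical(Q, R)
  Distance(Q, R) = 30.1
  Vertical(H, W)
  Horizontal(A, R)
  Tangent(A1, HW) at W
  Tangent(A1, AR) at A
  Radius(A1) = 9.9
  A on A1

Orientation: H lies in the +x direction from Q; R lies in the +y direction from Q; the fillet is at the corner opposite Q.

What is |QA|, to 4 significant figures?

41.25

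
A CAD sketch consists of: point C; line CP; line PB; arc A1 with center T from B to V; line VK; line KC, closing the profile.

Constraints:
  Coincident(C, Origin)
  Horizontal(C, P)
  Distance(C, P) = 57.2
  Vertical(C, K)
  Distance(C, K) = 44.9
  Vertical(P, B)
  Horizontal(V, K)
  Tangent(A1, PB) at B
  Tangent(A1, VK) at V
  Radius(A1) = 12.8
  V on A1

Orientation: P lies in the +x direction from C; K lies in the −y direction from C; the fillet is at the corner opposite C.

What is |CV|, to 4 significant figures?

63.15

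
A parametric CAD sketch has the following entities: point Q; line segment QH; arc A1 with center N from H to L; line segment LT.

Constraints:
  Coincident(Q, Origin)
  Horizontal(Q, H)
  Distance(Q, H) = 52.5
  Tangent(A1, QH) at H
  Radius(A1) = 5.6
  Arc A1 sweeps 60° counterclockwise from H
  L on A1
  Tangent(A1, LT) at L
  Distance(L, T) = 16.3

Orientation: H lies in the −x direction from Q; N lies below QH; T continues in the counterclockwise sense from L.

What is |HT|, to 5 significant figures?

21.334

Q is at the origin; Q and H share the same y with |QH| = 52.5 and H on the −x side, so H = (-52.500, 0.0000). Tangency of A1 to QH means the radius NH is perpendicular to QH, so N = H + (0, -5.6) = (-52.500, -5.6000). On A1, H sits at bearing 90° from N; a 60° counterclockwise sweep puts L at bearing 150°, so L = N + 5.6·(cos 150°, sin 150°) = (-57.350, -2.8000). Tangency of A1 to LT means the radius NL is perpendicular to LT, so LT runs along (−sin 150°, cos 150°); with |LT| = 16.3, T = (-65.500, -16.916). Then |HT| = |T − H| = 21.334.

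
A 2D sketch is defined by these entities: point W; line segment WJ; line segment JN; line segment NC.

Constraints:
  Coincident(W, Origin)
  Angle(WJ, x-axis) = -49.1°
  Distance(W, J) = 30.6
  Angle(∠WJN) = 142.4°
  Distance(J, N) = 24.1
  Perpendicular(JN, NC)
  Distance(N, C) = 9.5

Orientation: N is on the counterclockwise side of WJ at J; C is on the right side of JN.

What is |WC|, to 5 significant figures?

55.953

∠WJN = 142.4°, so JN runs at -49.1° + (180° − 142.4°) = -11.500° from the x-axis; with |JN| = 24.1, N = J + 24.1·(cos -11.500°, sin -11.500°) = (43.651, -27.934). JN ⟂ NC; with |NC| = 9.5 on the right of JN, C = N + 9.5·(-0.19937, -0.97992) = (41.757, -37.243). Then |WC| = |C − W| = 55.953.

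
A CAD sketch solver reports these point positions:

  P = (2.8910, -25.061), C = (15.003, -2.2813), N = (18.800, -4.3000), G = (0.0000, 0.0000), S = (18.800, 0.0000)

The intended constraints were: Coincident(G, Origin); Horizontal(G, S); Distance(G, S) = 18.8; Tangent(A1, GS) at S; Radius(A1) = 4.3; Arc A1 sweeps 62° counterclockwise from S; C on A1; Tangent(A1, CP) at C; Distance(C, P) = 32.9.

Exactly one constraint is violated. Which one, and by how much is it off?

Distance(C, P) = 32.9 — off by 7.10.

G = (0.00, 0.00) ✓; G.y = 0.00, S.y = 0.00 ✓; |GS| = 18.80 ✓; ∠(NS, SG) = 90.00° ✓; |NS| = 4.300 ✓; bearing(N→C) − bearing(N→S) = 62.00° ✓; |NC| = 4.300 ✓; ∠(NC, CP) = 90.00° ✓; |CP| = 25.80 ✗.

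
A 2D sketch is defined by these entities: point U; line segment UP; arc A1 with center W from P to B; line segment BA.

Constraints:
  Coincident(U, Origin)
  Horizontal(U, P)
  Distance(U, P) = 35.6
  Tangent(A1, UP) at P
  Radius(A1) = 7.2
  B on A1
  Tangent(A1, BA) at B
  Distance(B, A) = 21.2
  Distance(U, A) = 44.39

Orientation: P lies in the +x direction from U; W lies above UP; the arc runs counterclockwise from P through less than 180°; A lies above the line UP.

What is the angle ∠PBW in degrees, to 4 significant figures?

32.55°

Checks: ∠(WP, PU) = 90.00° ✓; |WP| = 7.200 ✓; |WB| = 7.200 ✓; ∠(WB, BA) = 90.00° ✓; |BA| = 21.20 ✓; |UA| = 44.39 ✓.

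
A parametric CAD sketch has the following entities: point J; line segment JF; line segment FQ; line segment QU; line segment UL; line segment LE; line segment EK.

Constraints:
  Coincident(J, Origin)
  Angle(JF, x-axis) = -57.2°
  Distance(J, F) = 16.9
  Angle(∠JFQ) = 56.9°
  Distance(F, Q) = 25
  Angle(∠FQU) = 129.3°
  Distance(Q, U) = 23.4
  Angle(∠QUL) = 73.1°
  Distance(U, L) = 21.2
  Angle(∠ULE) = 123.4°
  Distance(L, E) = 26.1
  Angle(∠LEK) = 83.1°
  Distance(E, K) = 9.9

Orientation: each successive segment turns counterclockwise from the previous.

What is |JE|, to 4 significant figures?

10.92

∠QUL = 73.1° gives UL at -136.5° from the x-axis; with |UL| = 21.2, L = (-6.492, 14.95). ∠ULE = 123.4° gives LE at -79.90° from the x-axis; with |LE| = 26.1, E = (-1.915, -10.75). Then |JE| = |E − J| = 10.92.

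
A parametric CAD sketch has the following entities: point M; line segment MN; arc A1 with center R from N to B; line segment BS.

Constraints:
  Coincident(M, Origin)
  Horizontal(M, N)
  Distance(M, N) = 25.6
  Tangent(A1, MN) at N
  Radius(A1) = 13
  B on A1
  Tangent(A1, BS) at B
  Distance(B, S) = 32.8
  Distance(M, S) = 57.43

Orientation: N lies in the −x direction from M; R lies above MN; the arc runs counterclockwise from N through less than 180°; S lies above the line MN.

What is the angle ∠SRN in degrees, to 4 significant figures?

169.6°

M is at the origin; MN is horizontal with |MN| = 25.6 and N on the −x side, so N = (-25.60, 0.000). Since A1 is tangent to MN there, RN ⟂ MN, so R = N + (0, 13) = (-25.60, 13.00). Since RB ⟂ BS (tangency), |RS| = √(13.0² + 32.8²) = 35.28 regardless of where B sits on A1. So S lies on both circle(M, 57.43) and circle(R, 35.28); the above-MN intersection is S = (-31.98, 47.70). B is the foot of the tangent from S: B = (-14.58, 19.90).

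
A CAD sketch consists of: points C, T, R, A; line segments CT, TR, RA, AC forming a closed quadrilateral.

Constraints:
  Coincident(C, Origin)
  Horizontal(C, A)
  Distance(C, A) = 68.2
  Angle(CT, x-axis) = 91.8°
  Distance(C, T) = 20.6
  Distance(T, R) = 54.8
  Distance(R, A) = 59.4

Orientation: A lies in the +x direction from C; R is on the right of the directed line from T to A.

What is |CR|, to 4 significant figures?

35.72

C is at the origin; CA is horizontal with |CA| = 68.2 and A in +x, so A = (68.2, 0). CT runs at 91.8° with |CT| = 20.6, so T = (-0.6471, 20.59). R is determined by |TR| = 54.8 and |RA| = 59.4 together: it lies at the intersection of circle(T, 54.8) and circle(A, 59.4). With |TA| = 71.86, the foot of the radical line on TA is 32.27 from T and the perpendicular offset is √(54.8² − 32.27²) = 44.29. Taking the right-of-TA solution: R = (17.59, -31.09).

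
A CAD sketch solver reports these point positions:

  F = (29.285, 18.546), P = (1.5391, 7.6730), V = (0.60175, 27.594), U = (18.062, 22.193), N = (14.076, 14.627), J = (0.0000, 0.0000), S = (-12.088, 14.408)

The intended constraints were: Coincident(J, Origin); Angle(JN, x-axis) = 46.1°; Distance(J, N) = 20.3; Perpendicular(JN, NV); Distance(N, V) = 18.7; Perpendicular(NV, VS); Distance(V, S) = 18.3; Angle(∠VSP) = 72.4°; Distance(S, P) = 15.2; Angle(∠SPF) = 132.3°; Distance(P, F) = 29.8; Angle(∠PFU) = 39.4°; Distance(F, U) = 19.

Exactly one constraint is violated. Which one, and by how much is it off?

Distance(F, U) = 19 — off by 7.20.

J = (0.00, 0.00) ✓; JN at 46.10° ✓; |JN| = 20.30 ✓; ∠(JN, NV) = 90.00° ✓; |NV| = 18.70 ✓; ∠(NV, VS) = 90.00° ✓; |VS| = 18.30 ✓; ∠VSP = 72.40° ✓; |SP| = 15.20 ✓; ∠SPF = 132.3° ✓; |PF| = 29.80 ✓; ∠PFU = 39.40° ✓; |FU| = 11.80 ✗.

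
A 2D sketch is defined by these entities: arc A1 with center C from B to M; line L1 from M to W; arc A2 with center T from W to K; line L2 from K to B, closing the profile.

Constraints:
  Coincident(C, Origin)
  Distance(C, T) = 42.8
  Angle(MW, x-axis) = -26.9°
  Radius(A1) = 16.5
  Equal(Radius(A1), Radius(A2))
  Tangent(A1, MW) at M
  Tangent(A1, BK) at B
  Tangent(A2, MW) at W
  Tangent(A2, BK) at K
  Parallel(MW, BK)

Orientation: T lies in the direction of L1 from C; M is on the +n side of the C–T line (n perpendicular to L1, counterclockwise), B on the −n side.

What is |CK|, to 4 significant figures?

45.87

Tangency of A1 to both parallel lines with radius 16.5 puts M and B at C ± 16.5·n: M = (7.465, 14.71), B = (-7.465, -14.71). Equal radii place W and K the same way about T: W = T + 16.5·n = (45.63, -4.650), K = T − 16.5·n = (30.70, -34.08). Then |CK| = |K − C| = 45.87.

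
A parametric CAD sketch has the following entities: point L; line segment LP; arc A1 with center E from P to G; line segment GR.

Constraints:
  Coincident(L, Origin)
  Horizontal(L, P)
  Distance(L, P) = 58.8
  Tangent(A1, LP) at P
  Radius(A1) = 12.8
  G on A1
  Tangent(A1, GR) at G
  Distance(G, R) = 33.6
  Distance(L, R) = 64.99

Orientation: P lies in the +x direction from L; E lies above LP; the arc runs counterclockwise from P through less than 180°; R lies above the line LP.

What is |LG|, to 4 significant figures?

71.55

L is at the origin; LP is horizontal with |LP| = 58.8 and P on the +x side, so P = (58.80, 0.000). Tangency of A1 to LP means the radius EP is perpendicular to LP, so E = P + (0, 12.8) = (58.80, 12.80). Since EG ⟂ GR (tangency), |ER| = √(12.8² + 33.6²) = 35.96 regardless of where G sits on A1. So R lies on both circle(L, 64.99) and circle(E, 35.96); the above-LP intersection is R = (45.65, 46.26). G is the foot of the tangent from R: G = (68.26, 21.42).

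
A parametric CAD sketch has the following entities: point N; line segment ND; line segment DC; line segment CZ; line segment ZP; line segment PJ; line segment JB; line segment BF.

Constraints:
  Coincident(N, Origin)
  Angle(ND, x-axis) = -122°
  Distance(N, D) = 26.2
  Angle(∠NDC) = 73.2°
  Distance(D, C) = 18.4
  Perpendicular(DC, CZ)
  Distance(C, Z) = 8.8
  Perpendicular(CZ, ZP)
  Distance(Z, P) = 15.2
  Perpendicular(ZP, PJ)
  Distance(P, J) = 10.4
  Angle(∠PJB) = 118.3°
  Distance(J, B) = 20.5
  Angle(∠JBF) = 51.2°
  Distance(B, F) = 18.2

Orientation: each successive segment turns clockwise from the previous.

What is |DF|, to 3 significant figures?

19.1

∠PJB = 118.3° gives JB at 160° from the x-axis; with |JB| = 20.5, B = (-36.4, -13.7). ∠JBF = 51.2° gives BF at 30.7° from the x-axis; with |BF| = 18.2, F = (-20.7, -4.39). Then |DF| = |F − D| = 19.1.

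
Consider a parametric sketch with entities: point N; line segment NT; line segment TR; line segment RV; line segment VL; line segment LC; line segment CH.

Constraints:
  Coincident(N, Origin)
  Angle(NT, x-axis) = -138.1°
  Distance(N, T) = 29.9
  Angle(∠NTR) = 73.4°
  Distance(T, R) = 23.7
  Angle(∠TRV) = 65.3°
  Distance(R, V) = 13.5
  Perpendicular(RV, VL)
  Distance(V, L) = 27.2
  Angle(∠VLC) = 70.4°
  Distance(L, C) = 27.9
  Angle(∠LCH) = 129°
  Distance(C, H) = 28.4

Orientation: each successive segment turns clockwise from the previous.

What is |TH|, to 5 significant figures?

44.279

N is at the origin; NT runs at -138.1° with length 29.9, so T = (-22.255, -19.968). ∠NTR = 73.4° gives TR at 115.30° from the x-axis; with |TR| = 23.7, R = (-32.383, 1.4586). ∠TRV = 65.3° gives RV at 0.60000° from the x-axis; with |RV| = 13.5, V = (-18.884, 1.5999). RV ⟂ VL, so VL runs at -89.400°; with |VL| = 27.2, L = (-18.599, -25.599). ∠VLC = 70.4° gives LC at 161.00° from the x-axis; with |LC| = 27.9, C = (-44.979, -16.515). ∠LCH = 129.0° gives CH at 110.00° from the x-axis; with |CH| = 28.4, H = (-54.693, 10.172). Then |TH| = |H − T| = 44.279.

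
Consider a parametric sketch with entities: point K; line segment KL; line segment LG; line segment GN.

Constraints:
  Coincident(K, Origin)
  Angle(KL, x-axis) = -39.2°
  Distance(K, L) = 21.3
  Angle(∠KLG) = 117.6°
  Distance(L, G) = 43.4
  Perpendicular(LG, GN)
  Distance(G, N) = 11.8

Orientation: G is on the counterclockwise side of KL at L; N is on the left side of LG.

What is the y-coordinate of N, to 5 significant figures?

14.481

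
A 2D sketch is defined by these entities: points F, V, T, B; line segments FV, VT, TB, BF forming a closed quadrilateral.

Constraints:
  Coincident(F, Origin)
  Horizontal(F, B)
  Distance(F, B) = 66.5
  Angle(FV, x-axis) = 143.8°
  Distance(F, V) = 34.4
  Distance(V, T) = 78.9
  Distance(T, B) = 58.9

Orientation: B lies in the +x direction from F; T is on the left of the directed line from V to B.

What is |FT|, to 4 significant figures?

69.50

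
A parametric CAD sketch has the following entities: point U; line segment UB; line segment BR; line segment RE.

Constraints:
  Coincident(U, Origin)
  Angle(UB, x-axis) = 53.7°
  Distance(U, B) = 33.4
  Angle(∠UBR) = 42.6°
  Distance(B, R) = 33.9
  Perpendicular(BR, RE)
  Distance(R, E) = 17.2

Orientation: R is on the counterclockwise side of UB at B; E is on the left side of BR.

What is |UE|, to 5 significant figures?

10.770

∠UBR = 42.6°, so BR runs at 53.7° + (180° − 42.6°) = 191.10° from the x-axis; with |BR| = 33.9, R = B + 33.9·(cos 191.10°, sin 191.10°) = (-13.493, 20.392). BR ⟂ RE; with |RE| = 17.2 on the left of BR, E = R + 17.2·(0.19252, -0.98129) = (-10.181, 3.5133). Then |UE| = |E − U| = 10.770.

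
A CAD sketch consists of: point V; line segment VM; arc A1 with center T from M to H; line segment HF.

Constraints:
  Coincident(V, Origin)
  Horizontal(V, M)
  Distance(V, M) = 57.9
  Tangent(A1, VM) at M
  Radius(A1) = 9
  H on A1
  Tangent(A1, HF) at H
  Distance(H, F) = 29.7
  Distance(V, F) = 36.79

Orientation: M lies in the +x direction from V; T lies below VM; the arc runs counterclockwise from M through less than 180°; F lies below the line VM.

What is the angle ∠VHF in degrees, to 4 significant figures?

43.69°

V is at the origin; V and M share the same y with |VM| = 57.9 and M on the +x side, so M = (57.90, 0.000). Tangency of A1 to VM means the radius TM is perpendicular to VM, so T = M + (0, -9) = (57.90, -9.000). Since TH ⟂ HF (tangency), |TF| = √(9.0² + 29.7²) = 31.03 regardless of where H sits on A1. So F lies on both circle(V, 36.79) and circle(T, 31.03); the below-VM intersection is F = (29.63, -21.81). H is the foot of the tangent from F: H = (51.97, -2.231).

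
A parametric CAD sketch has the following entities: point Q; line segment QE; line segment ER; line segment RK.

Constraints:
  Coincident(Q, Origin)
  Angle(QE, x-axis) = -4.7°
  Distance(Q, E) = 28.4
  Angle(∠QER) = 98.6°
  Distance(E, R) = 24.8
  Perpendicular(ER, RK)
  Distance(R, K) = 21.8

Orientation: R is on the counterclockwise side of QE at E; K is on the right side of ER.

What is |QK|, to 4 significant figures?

57.72

Q is at the origin; QE runs at -4.7° with length 28.4, so E = 28.4·(cos -4.7°, sin -4.7°) = (28.30, -2.327). ∠QER = 98.6°, so ER runs at -4.7° + (180° − 98.6°) = 76.70° from the x-axis; with |ER| = 24.8, R = E + 24.8·(cos 76.70°, sin 76.70°) = (34.01, 21.81). The perpendicularity gives RK at right angles to ER; with |RK| = 21.8 on the right of ER, K = R + 21.8·(0.9732, -0.2300) = (55.23, 16.79). Then |QK| = |K − Q| = 57.72.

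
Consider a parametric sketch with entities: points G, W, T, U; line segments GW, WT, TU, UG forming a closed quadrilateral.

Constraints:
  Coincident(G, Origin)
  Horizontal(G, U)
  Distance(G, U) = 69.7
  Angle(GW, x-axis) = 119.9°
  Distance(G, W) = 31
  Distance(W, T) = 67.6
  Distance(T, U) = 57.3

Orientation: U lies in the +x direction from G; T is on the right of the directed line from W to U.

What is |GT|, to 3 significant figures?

36.7

Checks: |WT| = 67.60 ✓; |TU| = 57.30 ✓.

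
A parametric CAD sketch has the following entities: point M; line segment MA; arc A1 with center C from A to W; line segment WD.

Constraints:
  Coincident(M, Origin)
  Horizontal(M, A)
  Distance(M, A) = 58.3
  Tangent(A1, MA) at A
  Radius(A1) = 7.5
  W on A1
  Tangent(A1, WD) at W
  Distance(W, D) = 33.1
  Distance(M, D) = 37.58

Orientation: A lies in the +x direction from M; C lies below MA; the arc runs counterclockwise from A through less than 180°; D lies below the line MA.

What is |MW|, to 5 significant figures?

53.294

M is at the origin; MA is horizontal with |MA| = 58.3 and A on the +x side, so A = (58.300, 0.0000). A1 meets MA tangentially, so CA is at right angles to MA, so C = A + (0, -7.5) = (58.300, -7.5000). Since CW ⟂ WD (tangency), |CD| = √(7.5² + 33.1²) = 33.939 regardless of where W sits on A1. So D lies on both circle(M, 37.58) and circle(C, 33.939); the below-MA intersection is D = (28.753, -24.198). W is the foot of the tangent from D: W = (53.258, -1.9474).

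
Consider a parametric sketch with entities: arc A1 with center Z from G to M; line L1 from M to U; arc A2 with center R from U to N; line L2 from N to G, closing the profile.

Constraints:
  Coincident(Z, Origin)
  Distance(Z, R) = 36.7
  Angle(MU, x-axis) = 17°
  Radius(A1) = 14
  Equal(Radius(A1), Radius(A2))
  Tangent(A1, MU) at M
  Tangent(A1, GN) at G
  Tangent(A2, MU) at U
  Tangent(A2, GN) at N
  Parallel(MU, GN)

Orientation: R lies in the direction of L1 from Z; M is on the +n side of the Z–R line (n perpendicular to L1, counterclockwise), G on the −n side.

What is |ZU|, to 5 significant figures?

39.280

The slot axis is L1's direction at 17.0°, so u = (cos 17.0°, sin 17.0°) = (0.95630, 0.29237) and n = (−sin 17.0°, cos 17.0°) = (-0.29237, 0.95630). Z is at the origin and R lies 36.7 along u from Z, so R = 36.7·u = (35.096, 10.730). Tangency of A1 to both parallel lines with radius 14.0 puts M and G at Z ± 14.0·n: M = (-4.0932, 13.388), G = (4.0932, -13.388). Equal radii place U and N the same way about R: U = R + 14.0·n = (31.003, 24.118), N = R − 14.0·n = (39.190, -2.6582). Then |ZU| = |U − Z| = 39.280.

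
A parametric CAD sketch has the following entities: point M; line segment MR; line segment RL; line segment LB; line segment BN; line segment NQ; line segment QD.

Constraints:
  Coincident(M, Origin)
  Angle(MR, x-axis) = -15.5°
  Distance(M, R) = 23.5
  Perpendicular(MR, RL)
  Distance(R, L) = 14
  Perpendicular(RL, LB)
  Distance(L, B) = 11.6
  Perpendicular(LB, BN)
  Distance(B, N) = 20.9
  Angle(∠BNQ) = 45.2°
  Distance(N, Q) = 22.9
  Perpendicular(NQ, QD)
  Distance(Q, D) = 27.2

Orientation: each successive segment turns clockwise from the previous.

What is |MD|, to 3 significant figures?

29.9

M is at the origin; MR runs at -15.5° with length 23.5, so R = (22.6, -6.28). MR is perpendicular to RL, so RL runs at -106°; with |RL| = 14.0, L = (18.9, -19.8). RL ⟂ LB, so LB runs at 164°; with |LB| = 11.6, B = (7.73, -16.7). The perpendicularity gives BN at right angles to LB, so BN runs at 74.5°; with |BN| = 20.9, N = (13.3, 3.47). ∠BNQ = 45.2° gives NQ at -60.3° from the x-axis; with |NQ| = 22.9, Q = (24.7, -16.4). NQ is perpendicular to QD, so QD runs at -150°; with |QD| = 27.2, D = (1.03, -29.9). Then |MD| = |D − M| = 29.9.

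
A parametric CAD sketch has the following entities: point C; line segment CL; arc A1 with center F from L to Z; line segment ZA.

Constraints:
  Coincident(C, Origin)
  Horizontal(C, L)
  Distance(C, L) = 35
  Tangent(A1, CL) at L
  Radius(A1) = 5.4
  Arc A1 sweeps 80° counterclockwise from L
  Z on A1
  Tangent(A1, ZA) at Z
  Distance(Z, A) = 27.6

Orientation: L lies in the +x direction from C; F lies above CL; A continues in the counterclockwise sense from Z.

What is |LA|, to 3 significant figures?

33.2

On A1, L sits at bearing -90° from F; an 80° counterclockwise sweep puts Z at bearing -10°, so Z = F + 5.4·(cos -10°, sin -10°) = (40.3, 4.46). A1 meets ZA tangentially, so FZ is at right angles to ZA, so ZA runs along (−sin -10°, cos -10°); with |ZA| = 27.6, A = (45.1, 31.6). Then |LA| = |A − L| = 33.2.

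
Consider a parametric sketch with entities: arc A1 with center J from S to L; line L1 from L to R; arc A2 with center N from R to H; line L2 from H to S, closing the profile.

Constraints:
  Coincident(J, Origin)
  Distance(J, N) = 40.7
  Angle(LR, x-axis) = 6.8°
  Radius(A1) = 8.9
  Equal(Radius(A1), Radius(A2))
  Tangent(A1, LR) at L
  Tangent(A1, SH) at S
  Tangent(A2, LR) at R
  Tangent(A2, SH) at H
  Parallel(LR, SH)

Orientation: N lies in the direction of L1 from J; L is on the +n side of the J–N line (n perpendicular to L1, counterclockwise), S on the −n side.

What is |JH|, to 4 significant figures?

41.66

Tangency of A1 to both parallel lines with radius 8.9 puts L and S at J ± 8.9·n: L = (-1.054, 8.837), S = (1.054, -8.837). Equal radii place R and H the same way about N: R = N + 8.9·n = (39.36, 13.66), H = N − 8.9·n = (41.47, -4.018). Then |JH| = |H − J| = 41.66.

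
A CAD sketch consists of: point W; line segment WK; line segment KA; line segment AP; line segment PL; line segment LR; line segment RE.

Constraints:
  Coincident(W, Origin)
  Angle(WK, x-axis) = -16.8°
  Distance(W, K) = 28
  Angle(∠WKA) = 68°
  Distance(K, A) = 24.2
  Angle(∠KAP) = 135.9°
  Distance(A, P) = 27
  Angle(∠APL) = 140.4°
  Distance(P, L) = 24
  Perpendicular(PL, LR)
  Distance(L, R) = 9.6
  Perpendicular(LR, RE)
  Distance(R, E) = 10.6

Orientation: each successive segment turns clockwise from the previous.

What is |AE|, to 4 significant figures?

35.04

The perpendicularity gives LR at right angles to PL, so LR runs at 57.50°; with |LR| = 9.6, R = (-30.24, -9.298). LR ⟂ RE, so RE runs at -32.50°; with |RE| = 10.6, E = (-21.30, -14.99). Then |AE| = |E − A| = 35.04.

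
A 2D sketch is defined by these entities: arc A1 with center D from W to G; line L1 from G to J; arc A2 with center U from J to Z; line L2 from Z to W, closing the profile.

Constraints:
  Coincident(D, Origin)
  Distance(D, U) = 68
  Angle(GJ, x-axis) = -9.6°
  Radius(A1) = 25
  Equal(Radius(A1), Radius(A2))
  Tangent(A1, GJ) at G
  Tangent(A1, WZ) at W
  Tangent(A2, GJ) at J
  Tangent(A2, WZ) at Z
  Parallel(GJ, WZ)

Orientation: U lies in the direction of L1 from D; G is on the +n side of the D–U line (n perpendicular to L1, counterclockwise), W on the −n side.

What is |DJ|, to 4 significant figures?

72.45

The slot axis is L1's direction at -9.6°, so u = (cos -9.6°, sin -9.6°) = (0.9860, -0.1668) and n = (−sin -9.6°, cos -9.6°) = (0.1668, 0.9860). D is at the origin and U lies 68.0 along u from D, so U = 68.0·u = (67.05, -11.34). Tangency of A1 to both parallel lines with radius 25.0 puts G and W at D ± 25.0·n: G = (4.169, 24.65), W = (-4.169, -24.65). Equal radii place J and Z the same way about U: J = U + 25.0·n = (71.22, 13.31), Z = U − 25.0·n = (62.88, -35.99). Then |DJ| = |J − D| = 72.45.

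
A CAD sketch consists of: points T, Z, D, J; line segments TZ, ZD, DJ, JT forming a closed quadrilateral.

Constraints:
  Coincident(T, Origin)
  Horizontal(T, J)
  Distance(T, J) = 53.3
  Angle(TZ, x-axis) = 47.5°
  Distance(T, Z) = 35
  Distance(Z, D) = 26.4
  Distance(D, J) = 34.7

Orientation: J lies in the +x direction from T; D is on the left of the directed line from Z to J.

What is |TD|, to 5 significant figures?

59.543

T is at the origin; TJ is horizontal with |TJ| = 53.3 and J in +x, so J = (53.3, 0). TZ runs at 47.5° with |TZ| = 35.0, so Z = (23.646, 25.805). D is determined by |ZD| = 26.4 and |DJ| = 34.7 together: it lies at the intersection of circle(Z, 26.4) and circle(J, 34.7). With |ZJ| = 39.310, the foot of the radical line on ZJ is 13.204 from Z and the perpendicular offset is √(26.4² − 13.204²) = 22.860. Taking the left-of-ZJ solution: D = (48.613, 34.382).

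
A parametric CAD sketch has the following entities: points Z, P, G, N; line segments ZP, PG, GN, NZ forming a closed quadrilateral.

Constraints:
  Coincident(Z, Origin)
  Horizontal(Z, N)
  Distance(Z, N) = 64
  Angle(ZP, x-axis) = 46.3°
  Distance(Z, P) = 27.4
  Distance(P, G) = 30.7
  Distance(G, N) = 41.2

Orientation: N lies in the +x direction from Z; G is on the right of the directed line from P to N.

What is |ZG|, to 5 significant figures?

26.308

Checks: |PG| = 30.70 ✓; |GN| = 41.20 ✓.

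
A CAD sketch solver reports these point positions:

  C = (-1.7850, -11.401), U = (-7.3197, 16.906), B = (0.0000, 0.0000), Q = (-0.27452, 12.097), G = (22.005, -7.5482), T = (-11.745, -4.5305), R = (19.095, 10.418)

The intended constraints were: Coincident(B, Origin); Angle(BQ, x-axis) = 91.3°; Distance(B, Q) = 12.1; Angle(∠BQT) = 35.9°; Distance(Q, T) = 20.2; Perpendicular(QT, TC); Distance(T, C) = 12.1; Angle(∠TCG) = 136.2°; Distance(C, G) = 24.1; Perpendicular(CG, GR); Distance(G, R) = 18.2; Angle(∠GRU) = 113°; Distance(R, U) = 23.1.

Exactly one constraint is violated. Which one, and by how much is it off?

Distance(R, U) = 23.1 — off by 4.10.

B = (0.00, 0.00) ✓; BQ at 91.30° ✓; |BQ| = 12.10 ✓; ∠BQT = 35.90° ✓; |QT| = 20.20 ✓; ∠(QT, TC) = 90.00° ✓; |TC| = 12.10 ✓; ∠TCG = 136.2° ✓; |CG| = 24.10 ✓; ∠(CG, GR) = 90.00° ✓; |GR| = 18.20 ✓; ∠GRU = 113.0° ✓; |RU| = 27.20 ✗.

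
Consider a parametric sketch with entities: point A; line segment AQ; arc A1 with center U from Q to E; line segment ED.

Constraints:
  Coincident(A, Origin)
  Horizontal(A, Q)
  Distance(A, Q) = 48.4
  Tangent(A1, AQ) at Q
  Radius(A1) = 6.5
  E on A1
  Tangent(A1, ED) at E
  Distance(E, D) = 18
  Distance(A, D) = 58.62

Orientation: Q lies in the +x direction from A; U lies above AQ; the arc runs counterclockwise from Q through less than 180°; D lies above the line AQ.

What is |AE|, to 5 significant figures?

55.332

Checks: |AQ| = 48.40 ✓; |UE| = 6.500 ✓; ∠(UE, ED) = 90.00° ✓; |ED| = 18.00 ✓; |AD| = 58.62 ✓.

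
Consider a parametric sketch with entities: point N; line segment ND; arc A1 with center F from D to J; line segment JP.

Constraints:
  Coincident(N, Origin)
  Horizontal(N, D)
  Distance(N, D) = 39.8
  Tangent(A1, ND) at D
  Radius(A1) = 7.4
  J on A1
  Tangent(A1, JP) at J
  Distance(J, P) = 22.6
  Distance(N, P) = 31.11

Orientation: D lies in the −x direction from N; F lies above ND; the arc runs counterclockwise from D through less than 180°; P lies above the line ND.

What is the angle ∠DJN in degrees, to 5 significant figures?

145.33°

N is at the origin; N and D share the same y with |ND| = 39.8 and D on the −x side, so D = (-39.800, 0.0000). Tangency of A1 to ND means the radius FD is perpendicular to ND, so F = D + (0, 7.4) = (-39.800, 7.4000). Since FJ ⟂ JP (tangency), |FP| = √(7.4² + 22.6²) = 23.781 regardless of where J sits on A1. So P lies on both circle(N, 31.11) and circle(F, 23.781); the above-ND intersection is P = (-21.453, 22.530). J is the foot of the tangent from P: J = (-33.549, 3.4394).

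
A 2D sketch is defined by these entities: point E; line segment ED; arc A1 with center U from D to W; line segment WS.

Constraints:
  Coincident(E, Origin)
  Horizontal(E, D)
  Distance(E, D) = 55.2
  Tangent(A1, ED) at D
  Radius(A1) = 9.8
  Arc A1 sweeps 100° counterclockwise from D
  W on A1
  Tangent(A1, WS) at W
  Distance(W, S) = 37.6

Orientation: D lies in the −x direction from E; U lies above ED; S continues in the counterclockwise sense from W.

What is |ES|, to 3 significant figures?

71.2

E is at the origin; ED is horizontal with |ED| = 55.2 and D on the −x side, so D = (-55.2, 0.00). Tangency of A1 to ED means the radius UD is perpendicular to ED, so U = D + (0, 9.8) = (-55.2, 9.80). On A1, D sits at bearing -90° from U; a 100° counterclockwise sweep puts W at bearing 10°, so W = U + 9.8·(cos 10°, sin 10°) = (-45.5, 11.5). A1 meets WS tangentially, so UW is at right angles to WS, so WS runs along (−sin 10°, cos 10°); with |WS| = 37.6, S = (-52.1, 48.5). Then |ES| = |S − E| = 71.2.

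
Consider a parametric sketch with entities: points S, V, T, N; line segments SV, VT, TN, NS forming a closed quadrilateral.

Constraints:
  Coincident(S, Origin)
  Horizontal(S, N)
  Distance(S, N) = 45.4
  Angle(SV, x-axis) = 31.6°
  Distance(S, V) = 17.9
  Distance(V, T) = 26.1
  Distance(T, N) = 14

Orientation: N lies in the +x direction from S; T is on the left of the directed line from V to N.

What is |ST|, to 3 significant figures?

43.2

S is at the origin; SN is horizontal with |SN| = 45.4 and N in +x, so N = (45.4, 0). SV runs at 31.6° with |SV| = 17.9, so V = (15.2, 9.38). T is determined by |VT| = 26.1 and |TN| = 14.0 together: it lies at the intersection of circle(V, 26.1) and circle(N, 14.0). With |VN| = 31.6, the foot of the radical line on VN is 23.5 from V and the perpendicular offset is √(26.1² − 23.5²) = 11.4. Taking the left-of-VN solution: T = (41.0, 13.3).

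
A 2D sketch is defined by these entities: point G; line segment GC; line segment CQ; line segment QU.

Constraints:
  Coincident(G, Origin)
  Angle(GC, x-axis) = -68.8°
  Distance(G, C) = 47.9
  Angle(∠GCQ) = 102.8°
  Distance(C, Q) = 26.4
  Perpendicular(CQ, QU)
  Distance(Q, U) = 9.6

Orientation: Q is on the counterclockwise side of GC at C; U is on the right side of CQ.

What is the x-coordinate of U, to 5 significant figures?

44.841

G is at the origin; GC runs at -68.8° with length 47.9, so C = 47.9·(cos -68.8°, sin -68.8°) = (17.322, -44.658). ∠GCQ = 102.8°, so CQ runs at -68.8° + (180° − 102.8°) = 8.4000° from the x-axis; with |CQ| = 26.4, Q = C + 26.4·(cos 8.4000°, sin 8.4000°) = (43.439, -40.802). CQ is perpendicular to QU; with |QU| = 9.6 on the right of CQ, U = Q + 9.6·(0.14608, -0.98927) = (44.841, -50.299). So U.x = 44.841.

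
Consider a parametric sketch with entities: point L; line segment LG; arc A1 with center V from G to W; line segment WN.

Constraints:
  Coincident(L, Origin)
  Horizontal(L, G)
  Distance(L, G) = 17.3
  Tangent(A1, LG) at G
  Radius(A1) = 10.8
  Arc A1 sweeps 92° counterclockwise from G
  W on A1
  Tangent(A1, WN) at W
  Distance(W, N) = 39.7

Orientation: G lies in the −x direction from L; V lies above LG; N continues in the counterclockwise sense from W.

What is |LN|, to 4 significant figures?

51.46

L is at the origin; LG is horizontal with |LG| = 17.3 and G on the −x side, so G = (-17.30, 0.000). Tangency of A1 to LG means the radius VG is perpendicular to LG, so V = G + (0, 10.8) = (-17.30, 10.80). On A1, G sits at bearing -90° from V; a 92° counterclockwise sweep puts W at bearing 2°, so W = V + 10.8·(cos 2°, sin 2°) = (-6.507, 11.18). Tangency of A1 to WN means the radius VW is perpendicular to WN, so WN runs along (−sin 2°, cos 2°); with |WN| = 39.7, N = (-7.892, 50.85). Then |LN| = |N − L| = 51.46.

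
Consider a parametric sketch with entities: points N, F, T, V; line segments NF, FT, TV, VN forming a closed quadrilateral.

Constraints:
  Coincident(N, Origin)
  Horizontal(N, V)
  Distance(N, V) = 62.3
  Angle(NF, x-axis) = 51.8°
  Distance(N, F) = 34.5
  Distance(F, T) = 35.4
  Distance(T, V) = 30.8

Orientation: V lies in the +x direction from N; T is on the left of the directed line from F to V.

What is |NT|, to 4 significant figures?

64.18

N is at the origin; N and V share the same y with |NV| = 62.3 and V in +x, so V = (62.3, 0). NF runs at 51.8° with |NF| = 34.5, so F = (21.34, 27.11). T is determined by |FT| = 35.4 and |TV| = 30.8 together: it lies at the intersection of circle(F, 35.4) and circle(V, 30.8). With |FV| = 49.12, the foot of the radical line on FV is 27.66 from F and the perpendicular offset is √(35.4² − 27.66²) = 22.09. Taking the left-of-FV solution: T = (56.59, 30.27).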